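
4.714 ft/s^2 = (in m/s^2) 1 ft/s^2 = 0.3048 m/s^2, so 4.714 ft/s^2 = 4.714 * 0.3048 = 1.4368272 m/s^2. Result: 1.4368272 m/s^2 ≈ 1.437 m/s^2 (4 s.f.). Final answer: 1.437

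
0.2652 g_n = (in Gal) 1 g_n = 9.80665 m/s^2, so 0.2652 g_n = 0.2652 * 9.80665 = 2.6007236 m/s^2. 1 Gal = 0.01 m/s^2, so 2.6007236 m/s^2 = 2.6007236 / 0.01 = 260.07236 Gal ≈ 260.1 Gal (4 s.f.). Final answer: 260.1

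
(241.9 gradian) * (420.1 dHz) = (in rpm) 1 gradian = 0.015707963 rad, so 241.9 gradian = 241.9 * 0.015707963 = 3.7997563 rad. 1 dHz = 0.1 Hz, so 420.1 dHz = 420.1 * 0.1 = 42.01 Hz. Combine: 3.7997563 rad * 42.01 Hz = 159.62776 rad/s. 1 rpm = 0.10471976 rad/s, so 159.62776 rad/s = 159.62776 / 0.10471976 = 1524.3329 rpm ≈ 1524 rpm (4 s.f.). Final answer: 1524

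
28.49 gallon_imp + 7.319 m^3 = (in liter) 1 gallon_imp = 0.00454609 m^3, so 28.49 gallon_imp = 28.49 * 0.00454609 = 0.1295181 m^3. 7.319 m^3 is already in m^3. Sum: 0.1295181 + 7.319 = 7.4485181 m^3. 1 liter = 0.001 m^3, so 7.4485181 m^3 = 7.4485181 / 0.001 = 7448.5181 liter ≈ 7449 liter (4 s.f.). Final answer: 7449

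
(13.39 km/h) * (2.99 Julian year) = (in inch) 1.382e+10. Check: 1 km/h = 0.27777778 m/s, so 13.39 km/h = 13.39 * 0.27777778 = 3.7194444 m/s. 1 Julian year = 31557600 s, so 2.99 Julian year = 2.99 * 31557600 = 94357224 s. Combine: 3.7194444 m/s * 94357224 s = 3.5095645e+08 m. 1 inch = 0.0254 m, so 3.5095645e+08 m = 3.5095645e+08 / 0.0254 = 1.3817183e+10 inch ≈ 1.382e+10 inch (4 s.f.).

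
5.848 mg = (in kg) 5.848e-06. Check: 1 mg = 1e-06 kg, so 5.848 mg = 5.848 * 1e-06 = 5.848e-06 kg. Result: 5.848e-06 kg.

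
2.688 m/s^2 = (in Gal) 1 Gal = 0.01 m/s^2, so 2.688 m/s^2 = 2.688 / 0.01 = 268.8 Gal. Final answer: 268.8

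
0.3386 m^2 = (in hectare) 3.386e-05. Check: 1 hectare = 10000 m^2, so 0.3386 m^2 = 0.3386 / 10000 = 3.386e-05 hectare.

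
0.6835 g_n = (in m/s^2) 1 g_n = 9.80665 m/s^2, so 0.6835 g_n = 0.6835 * 9.80665 = 6.7028453 m/s^2. Result: 6.7028453 m/s^2 ≈ 6.703 m/s^2 (4 s.f.). Final answer: 6.703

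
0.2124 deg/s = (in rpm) 1 deg/s = 0.017453293 rad/s, so 0.2124 deg/s = 0.2124 * 0.017453293 = 0.0037070793 rad/s. 1 rpm = 0.10471976 rad/s, so 0.0037070793 rad/s = 0.0037070793 / 0.10471976 = 0.0354 rpm. Final answer: 0.0354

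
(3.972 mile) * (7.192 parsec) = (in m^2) 1 mile = 1609.344 m, so 3.972 mile = 3.972 * 1609.344 = 6392.3144 m. 1 parsec = 3.0856776e+16 m, so 7.192 parsec = 7.192 * 3.0856776e+16 = 2.2192193e+17 m. Combine: 6392.3144 m * 2.2192193e+17 m = 1.4185948e+21 m^2. Result: 1.4185948e+21 m^2 ≈ 1.419e+21 m^2 (4 s.f.). Final answer: 1.419e+21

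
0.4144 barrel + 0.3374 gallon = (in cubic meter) 0.06716. Check: 1 barrel = 0.15898729 m^3, so 0.4144 barrel = 0.4144 * 0.15898729 = 0.065884335 m^3. 1 gallon = 0.0037854118 m^3, so 0.3374 gallon = 0.3374 * 0.0037854118 = 0.0012771979 m^3. Sum: 0.065884335 + 0.0012771979 = 0.067161533 m^3. 0.067161533 m^3 = 0.067161533 cubic meter ≈ 0.06716 cubic meter (4 s.f.).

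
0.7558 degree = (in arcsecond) 1 degree = 0.017453293 rad, so 0.7558 degree = 0.7558 * 0.017453293 = 0.013191198 rad. 1 arcsecond = 4.8481368e-06 rad, so 0.013191198 rad = 0.013191198 / 4.8481368e-06 = 2720.88 arcsecond ≈ 2721 arcsecond (4 s.f.). Final answer: 2721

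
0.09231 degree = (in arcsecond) 1 degree = 0.017453293 rad, so 0.09231 degree = 0.09231 * 0.017453293 = 0.0016111134 rad. 1 arcsecond = 4.8481368e-06 rad, so 0.0016111134 rad = 0.0016111134 / 4.8481368e-06 = 332.316 arcsecond ≈ 332.3 arcsecond (4 s.f.). Final answer: 332.3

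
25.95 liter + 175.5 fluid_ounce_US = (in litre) 31.14. Check: 1 liter = 0.001 m^3, so 25.95 liter = 25.95 * 0.001 = 0.02595 m^3. 1 fluid_ounce_US = 2.957353e-05 m^3, so 175.5 fluid_ounce_US = 175.5 * 2.957353e-05 = 0.0051901544 m^3. Sum: 0.02595 + 0.0051901544 = 0.031140154 m^3. 1 litre = 0.001 m^3, so 0.031140154 m^3 = 0.031140154 / 0.001 = 31.140154 litre ≈ 31.14 litre (4 s.f.).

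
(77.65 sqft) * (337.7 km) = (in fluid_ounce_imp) 8.574e+10. Check: 1 sqft = 0.09290304 m^2, so 77.65 sqft = 77.65 * 0.09290304 = 7.2139211 m^2. 1 km = 1000 m, so 337.7 km = 337.7 * 1000 = 337700 m. Combine: 7.2139211 m^2 * 337700 m = 2436141.1 m^3. 1 fluid_ounce_imp = 2.8413063e-05 m^3, so 2436141.1 m^3 = 2436141.1 / 2.8413063e-05 = 8.5740182e+10 fluid_ounce_imp ≈ 8.574e+10 fluid_ounce_imp (4 s.f.).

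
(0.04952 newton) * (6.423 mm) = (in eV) 0.04952 newton = 0.04952 N. 1 mm = 0.001 m, so 6.423 mm = 6.423 * 0.001 = 0.006423 m. Combine: 0.04952 N * 0.006423 m = 0.00031806696 J. 1 eV = 1.6021766e-19 J, so 0.00031806696 J = 0.00031806696 / 1.6021766e-19 = 1.9852178e+15 eV ≈ 1.985e+15 eV (4 s.f.). Final answer: 1.985e+15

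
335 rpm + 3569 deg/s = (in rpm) 929.8. Check: 1 rpm = 0.10471976 rad/s, so 335 rpm = 335 * 0.10471976 = 35.081118 rad/s. 1 deg/s = 0.017453293 rad/s, so 3569 deg/s = 3569 * 0.017453293 = 62.290801 rad/s. Sum: 35.081118 + 62.290801 = 97.371919 rad/s. 1 rpm = 0.10471976 rad/s, so 97.371919 rad/s = 97.371919 / 0.10471976 = 929.83333 rpm ≈ 929.8 rpm (4 s.f.).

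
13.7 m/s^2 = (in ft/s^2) 44.95. Check: 1 ft/s^2 = 0.3048 m/s^2, so 13.7 m/s^2 = 13.7 / 0.3048 = 44.947507 ft/s^2 ≈ 44.95 ft/s^2 (4 s.f.).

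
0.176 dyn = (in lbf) 1 dyn = 1e-05 N, so 0.176 dyn = 0.176 * 1e-05 = 1.76e-06 N. 1 lbf = 4.4482216 N, so 1.76e-06 N = 1.76e-06 / 4.4482216 = 3.9566374e-07 lbf ≈ 3.957e-07 lbf (4 s.f.). Final answer: 3.957e-07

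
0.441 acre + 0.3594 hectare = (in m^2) 5379. Check: 1 acre = 4046.8564 m^2, so 0.441 acre = 0.441 * 4046.8564 = 1784.6637 m^2. 1 hectare = 10000 m^2, so 0.3594 hectare = 0.3594 * 10000 = 3594 m^2. Sum: 1784.6637 + 3594 = 5378.6637 m^2. Result: 5378.6637 m^2 ≈ 5379 m^2 (4 s.f.).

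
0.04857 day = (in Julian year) 1 day = 86400 s, so 0.04857 day = 0.04857 * 86400 = 4196.448 s. 1 Julian year = 31557600 s, so 4196.448 s = 4196.448 / 31557600 = 0.00013297741 Julian year ≈ 0.000133 Julian year (4 s.f.). Final answer: 0.000133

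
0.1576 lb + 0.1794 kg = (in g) 1 lb = 0.45359237 kg, so 0.1576 lb = 0.1576 * 0.45359237 = 0.071486158 kg. 0.1794 kg is already in kg. Sum: 0.071486158 + 0.1794 = 0.25088616 kg. 1 g = 0.001 kg, so 0.25088616 kg = 0.25088616 / 0.001 = 250.88616 g ≈ 250.9 g (4 s.f.). Final answer: 250.9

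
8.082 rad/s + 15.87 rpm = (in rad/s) 9.744. Check: 8.082 rad/s is already in rad/s. 1 rpm = 0.10471976 rad/s, so 15.87 rpm = 15.87 * 0.10471976 = 1.6619025 rad/s. Sum: 8.082 + 1.6619025 = 9.7439025 rad/s. Result: 9.7439025 rad/s ≈ 9.744 rad/s (4 s.f.).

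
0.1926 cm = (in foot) 1 cm = 0.01 m, so 0.1926 cm = 0.1926 * 0.01 = 0.001926 m. 1 foot = 0.3048 m, so 0.001926 m = 0.001926 / 0.3048 = 0.0063188976 foot ≈ 0.006319 foot (4 s.f.). Final answer: 0.006319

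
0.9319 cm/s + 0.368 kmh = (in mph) 0.2495. Check: 1 cm/s = 0.01 m/s, so 0.9319 cm/s = 0.9319 * 0.01 = 0.009319 m/s. 1 kmh = 0.27777778 m/s, so 0.368 kmh = 0.368 * 0.27777778 = 0.10222222 m/s. Sum: 0.009319 + 0.10222222 = 0.11154122 m/s. 1 mph = 0.44704 m/s, so 0.11154122 m/s = 0.11154122 / 0.44704 = 0.24951061 mph ≈ 0.2495 mph (4 s.f.).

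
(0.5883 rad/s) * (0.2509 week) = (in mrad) 8.927e+07. Check: 0.5883 rad/s is already in rad/s. 1 week = 604800 s, so 0.2509 week = 0.2509 * 604800 = 151744.32 s. Combine: 0.5883 rad/s * 151744.32 s = 89271.183 rad. 1 mrad = 0.001 rad, so 89271.183 rad = 89271.183 / 0.001 = 89271183 mrad ≈ 8.927e+07 mrad (4 s.f.).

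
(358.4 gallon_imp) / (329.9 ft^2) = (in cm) 5.316. Check: 1 gallon_imp = 0.00454609 m^3, so 358.4 gallon_imp = 358.4 * 0.00454609 = 1.6293187 m^3. 1 ft^2 = 0.09290304 m^2, so 329.9 ft^2 = 329.9 * 0.09290304 = 30.648713 m^2. Combine: 1.6293187 m^3 / 30.648713 m^2 = 0.053161079 m. 1 cm = 0.01 m, so 0.053161079 m = 0.053161079 / 0.01 = 5.3161079 cm ≈ 5.316 cm (4 s.f.).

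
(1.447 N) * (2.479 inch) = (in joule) 1.447 N is already in N. 1 inch = 0.0254 m, so 2.479 inch = 2.479 * 0.0254 = 0.0629666 m. Combine: 1.447 N * 0.0629666 m = 0.09111267 J. 0.09111267 J = 0.09111267 joule ≈ 0.09111 joule (4 s.f.). Final answer: 0.09111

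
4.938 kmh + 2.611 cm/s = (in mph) 3.127. Check: 1 kmh = 0.27777778 m/s, so 4.938 kmh = 4.938 * 0.27777778 = 1.3716667 m/s. 1 cm/s = 0.01 m/s, so 2.611 cm/s = 2.611 * 0.01 = 0.02611 m/s. Sum: 1.3716667 + 0.02611 = 1.3977767 m/s. 1 mph = 0.44704 m/s, so 1.3977767 m/s = 1.3977767 / 0.44704 = 3.1267374 mph ≈ 3.127 mph (4 s.f.).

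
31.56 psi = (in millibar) 2176. Check: 1 psi = 6894.7573 Pa, so 31.56 psi = 31.56 * 6894.7573 = 217598.54 Pa. 1 millibar = 100 Pa, so 217598.54 Pa = 217598.54 / 100 = 2175.9854 millibar ≈ 2176 millibar (4 s.f.).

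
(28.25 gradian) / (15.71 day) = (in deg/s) 1.873e-05. Check: 1 gradian = 0.015707963 rad, so 28.25 gradian = 28.25 * 0.015707963 = 0.44374996 rad. 1 day = 86400 s, so 15.71 day = 15.71 * 86400 = 1357344 s. Combine: 0.44374996 rad / 1357344 s = 3.269252e-07 rad/s. 1 deg/s = 0.017453293 rad/s, so 3.269252e-07 rad/s = 3.269252e-07 / 0.017453293 = 1.8731434e-05 deg/s ≈ 1.873e-05 deg/s (4 s.f.).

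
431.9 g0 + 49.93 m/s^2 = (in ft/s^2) 1.406e+04. Check: 1 g0 = 9.80665 m/s^2, so 431.9 g0 = 431.9 * 9.80665 = 4235.4921 m/s^2. 49.93 m/s^2 is already in m/s^2. Sum: 4235.4921 + 49.93 = 4285.4221 m/s^2. 1 ft/s^2 = 0.3048 m/s^2, so 4285.4221 m/s^2 = 4285.4221 / 0.3048 = 14059.784 ft/s^2 ≈ 1.406e+04 ft/s^2 (4 s.f.).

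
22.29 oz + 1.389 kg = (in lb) 4.455. Check: 1 oz = 0.028349523 kg, so 22.29 oz = 22.29 * 0.028349523 = 0.63191087 kg. 1.389 kg is already in kg. Sum: 0.63191087 + 1.389 = 2.0209109 kg. 1 lb = 0.45359237 kg, so 2.0209109 kg = 2.0209109 / 0.45359237 = 4.4553458 lb ≈ 4.455 lb (4 s.f.).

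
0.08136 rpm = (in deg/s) 0.4882. Check: 1 rpm = 0.10471976 rad/s, so 0.08136 rpm = 0.08136 * 0.10471976 = 0.0085199993 rad/s. 1 deg/s = 0.017453293 rad/s, so 0.0085199993 rad/s = 0.0085199993 / 0.017453293 = 0.48816 deg/s ≈ 0.4882 deg/s (4 s.f.).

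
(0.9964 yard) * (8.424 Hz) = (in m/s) 1 yard = 0.9144 m, so 0.9964 yard = 0.9964 * 0.9144 = 0.91110816 m. 8.424 Hz is already in Hz. Combine: 0.91110816 m * 8.424 Hz = 7.6751751 m/s. Result: 7.6751751 m/s ≈ 7.675 m/s (4 s.f.). Final answer: 7.675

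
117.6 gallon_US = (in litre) 445.2. Check: 1 gallon_US = 0.0037854118 m^3, so 117.6 gallon_US = 117.6 * 0.0037854118 = 0.44516443 m^3. 1 litre = 0.001 m^3, so 0.44516443 m^3 = 0.44516443 / 0.001 = 445.16443 litre ≈ 445.2 litre (4 s.f.).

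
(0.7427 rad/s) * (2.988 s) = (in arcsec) 0.7427 rad/s is already in rad/s. 2.988 s is already in s. Combine: 0.7427 rad/s * 2.988 s = 2.2191876 rad. 1 arcsec = 4.8481368e-06 rad, so 2.2191876 rad = 2.2191876 / 4.8481368e-06 = 457740.3 arcsec ≈ 4.577e+05 arcsec (4 s.f.). Final answer: 4.577e+05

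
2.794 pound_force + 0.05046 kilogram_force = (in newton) 12.92. Check: 1 pound_force = 4.4482216 N, so 2.794 pound_force = 2.794 * 4.4482216 = 12.428331 N. 1 kilogram_force = 9.80665 N, so 0.05046 kilogram_force = 0.05046 * 9.80665 = 0.49484356 N. Sum: 12.428331 + 0.49484356 = 12.923175 N. 12.923175 N = 12.923175 newton ≈ 12.92 newton (4 s.f.).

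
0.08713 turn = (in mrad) 1 turn = 6.2831853 rad, so 0.08713 turn = 0.08713 * 6.2831853 = 0.54745394 rad. 1 mrad = 0.001 rad, so 0.54745394 rad = 0.54745394 / 0.001 = 547.45394 mrad ≈ 547.5 mrad (4 s.f.). Final answer: 547.5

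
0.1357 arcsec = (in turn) 1.047e-07. Check: 1 arcsec = 4.8481368e-06 rad, so 0.1357 arcsec = 0.1357 * 4.8481368e-06 = 6.5789217e-07 rad. 1 turn = 6.2831853 rad, so 6.5789217e-07 rad = 6.5789217e-07 / 6.2831853 = 1.0470679e-07 turn ≈ 1.047e-07 turn (4 s.f.).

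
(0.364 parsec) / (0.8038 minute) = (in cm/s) 1 parsec = 3.0856776e+16 m, so 0.364 parsec = 0.364 * 3.0856776e+16 = 1.1231866e+16 m. 1 minute = 60 s, so 0.8038 minute = 0.8038 * 60 = 48.228 s. Combine: 1.1231866e+16 m / 48.228 s = 2.3289098e+14 m/s. 1 cm/s = 0.01 m/s, so 2.3289098e+14 m/s = 2.3289098e+14 / 0.01 = 2.3289098e+16 cm/s ≈ 2.329e+16 cm/s (4 s.f.). Final answer: 2.329e+16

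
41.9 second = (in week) 41.9 second = 41.9 s. 1 week = 604800 s, so 41.9 s = 41.9 / 604800 = 6.9279101e-05 week ≈ 6.928e-05 week (4 s.f.). Final answer: 6.928e-05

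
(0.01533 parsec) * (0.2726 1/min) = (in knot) 1 parsec = 3.0856776e+16 m, so 0.01533 parsec = 0.01533 * 3.0856776e+16 = 4.7303437e+14 m. 1 1/min = 0.016666667 Hz, so 0.2726 1/min = 0.2726 * 0.016666667 = 0.0045433333 Hz. Combine: 4.7303437e+14 m * 0.0045433333 Hz = 2.1491528e+12 m/s. 1 knot = 0.51444444 m/s, so 2.1491528e+12 m/s = 2.1491528e+12 / 0.51444444 = 4.1776189e+12 knot ≈ 4.178e+12 knot (4 s.f.). Final answer: 4.178e+12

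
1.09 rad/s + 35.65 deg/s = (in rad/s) 1.09 rad/s is already in rad/s. 1 deg/s = 0.017453293 rad/s, so 35.65 deg/s = 35.65 * 0.017453293 = 0.62220988 rad/s. Sum: 1.09 + 0.62220988 = 1.7122099 rad/s. Result: 1.7122099 rad/s ≈ 1.712 rad/s (4 s.f.). Final answer: 1.712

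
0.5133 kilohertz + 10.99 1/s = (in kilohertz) 1 kilohertz = 1000 Hz, so 0.5133 kilohertz = 0.5133 * 1000 = 513.3 Hz. 10.99 1/s = 10.99 Hz. Sum: 513.3 + 10.99 = 524.29 Hz. 1 kilohertz = 1000 Hz, so 524.29 Hz = 524.29 / 1000 = 0.52429 kilohertz ≈ 0.5243 kilohertz (4 s.f.). Final answer: 0.5243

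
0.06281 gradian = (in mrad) 1 gradian = 0.015707963 rad, so 0.06281 gradian = 0.06281 * 0.015707963 = 0.00098661717 rad. 1 mrad = 0.001 rad, so 0.00098661717 rad = 0.00098661717 / 0.001 = 0.98661717 mrad ≈ 0.9866 mrad (4 s.f.). Final answer: 0.9866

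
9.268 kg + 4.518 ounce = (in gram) 9.268 kg is already in kg. 1 ounce = 0.028349523 kg, so 4.518 ounce = 4.518 * 0.028349523 = 0.12808315 kg. Sum: 9.268 + 0.12808315 = 9.3960831 kg. 1 gram = 0.001 kg, so 9.3960831 kg = 9.3960831 / 0.001 = 9396.0831 gram ≈ 9396 gram (4 s.f.). Final answer: 9396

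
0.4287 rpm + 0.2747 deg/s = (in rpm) 1 rpm = 0.10471976 rad/s, so 0.4287 rpm = 0.4287 * 0.10471976 = 0.044893359 rad/s. 1 deg/s = 0.017453293 rad/s, so 0.2747 deg/s = 0.2747 * 0.017453293 = 0.0047944195 rad/s. Sum: 0.044893359 + 0.0047944195 = 0.049687778 rad/s. 1 rpm = 0.10471976 rad/s, so 0.049687778 rad/s = 0.049687778 / 0.10471976 = 0.47448333 rpm ≈ 0.4745 rpm (4 s.f.). Final answer: 0.4745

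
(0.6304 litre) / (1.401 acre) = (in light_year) 1 litre = 0.001 m^3, so 0.6304 litre = 0.6304 * 0.001 = 0.0006304 m^3. 1 acre = 4046.8564 m^2, so 1.401 acre = 1.401 * 4046.8564 = 5669.6458 m^2. Combine: 0.0006304 m^3 / 5669.6458 m^2 = 1.111886e-07 m. 1 light_year = 9.4607305e+15 m, so 1.111886e-07 m = 1.111886e-07 / 9.4607305e+15 = 1.1752645e-23 light_year ≈ 1.175e-23 light_year (4 s.f.). Final answer: 1.175e-23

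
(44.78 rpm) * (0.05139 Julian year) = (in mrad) 1 rpm = 0.10471976 rad/s, so 44.78 rpm = 44.78 * 0.10471976 = 4.6893506 rad/s. 1 Julian year = 31557600 s, so 0.05139 Julian year = 0.05139 * 31557600 = 1621745.1 s. Combine: 4.6893506 rad/s * 1621745.1 s = 7604931.2 rad. 1 mrad = 0.001 rad, so 7604931.2 rad = 7604931.2 / 0.001 = 7.6049312e+09 mrad ≈ 7.605e+09 mrad (4 s.f.). Final answer: 7.605e+09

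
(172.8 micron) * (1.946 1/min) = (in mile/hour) 1 micron = 1e-06 m, so 172.8 micron = 172.8 * 1e-06 = 0.0001728 m. 1 1/min = 0.016666667 Hz, so 1.946 1/min = 1.946 * 0.016666667 = 0.032433333 Hz. Combine: 0.0001728 m * 0.032433333 Hz = 5.60448e-06 m/s. 1 mile/hour = 0.44704 m/s, so 5.60448e-06 m/s = 5.60448e-06 / 0.44704 = 1.2536865e-05 mile/hour ≈ 1.254e-05 mile/hour (4 s.f.). Final answer: 1.254e-05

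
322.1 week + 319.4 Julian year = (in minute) 1 week = 604800 s, so 322.1 week = 322.1 * 604800 = 1.9480608e+08 s. 1 Julian year = 31557600 s, so 319.4 Julian year = 319.4 * 31557600 = 1.0079497e+10 s. Sum: 1.9480608e+08 + 1.0079497e+10 = 1.0274304e+10 s. 1 minute = 60 s, so 1.0274304e+10 s = 1.0274304e+10 / 60 = 1.7123839e+08 minute ≈ 1.712e+08 minute (4 s.f.). Final answer: 1.712e+08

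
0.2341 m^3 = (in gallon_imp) 1 gallon_imp = 0.00454609 m^3, so 0.2341 m^3 = 0.2341 / 0.00454609 = 51.494801 gallon_imp ≈ 51.49 gallon_imp (4 s.f.). Final answer: 51.49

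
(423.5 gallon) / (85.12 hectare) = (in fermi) 1 gallon = 0.0037854118 m^3, so 423.5 gallon = 423.5 * 0.0037854118 = 1.6031219 m^3. 1 hectare = 10000 m^2, so 85.12 hectare = 85.12 * 10000 = 851200 m^2. Combine: 1.6031219 m^3 / 851200 m^2 = 1.8833669e-06 m. 1 fermi = 1e-15 m, so 1.8833669e-06 m = 1.8833669e-06 / 1e-15 = 1.8833669e+09 fermi ≈ 1.883e+09 fermi (4 s.f.). Final answer: 1.883e+09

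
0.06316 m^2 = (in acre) 1.561e-05. Check: 1 acre = 4046.8564 m^2, so 0.06316 m^2 = 0.06316 / 4046.8564 = 1.5607176e-05 acre ≈ 1.561e-05 acre (4 s.f.).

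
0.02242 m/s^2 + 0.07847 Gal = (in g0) 0.02242 m/s^2 is already in m/s^2. 1 Gal = 0.01 m/s^2, so 0.07847 Gal = 0.07847 * 0.01 = 0.0007847 m/s^2. Sum: 0.02242 + 0.0007847 = 0.0232047 m/s^2. 1 g0 = 9.80665 m/s^2, so 0.0232047 m/s^2 = 0.0232047 / 9.80665 = 0.0023662209 g0 ≈ 0.002366 g0 (4 s.f.). Final answer: 0.002366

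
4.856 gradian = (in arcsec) 1 gradian = 0.015707963 rad, so 4.856 gradian = 4.856 * 0.015707963 = 0.07627787 rad. 1 arcsec = 4.8481368e-06 rad, so 0.07627787 rad = 0.07627787 / 4.8481368e-06 = 15733.44 arcsec ≈ 1.573e+04 arcsec (4 s.f.). Final answer: 1.573e+04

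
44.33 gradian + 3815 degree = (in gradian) 1 gradian = 0.015707963 rad, so 44.33 gradian = 44.33 * 0.015707963 = 0.69633401 rad. 1 degree = 0.017453293 rad, so 3815 degree = 3815 * 0.017453293 = 66.584311 rad. Sum: 0.69633401 + 66.584311 = 67.280645 rad. 1 gradian = 0.015707963 rad, so 67.280645 rad = 67.280645 / 0.015707963 = 4283.2189 gradian ≈ 4283 gradian (4 s.f.). Final answer: 4283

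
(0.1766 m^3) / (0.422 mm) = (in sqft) 4505. Check: 0.1766 m^3 is already in m^3. 1 mm = 0.001 m, so 0.422 mm = 0.422 * 0.001 = 0.000422 m. Combine: 0.1766 m^3 / 0.000422 m = 418.48341 m^2. 1 sqft = 0.09290304 m^2, so 418.48341 m^2 = 418.48341 / 0.09290304 = 4504.518 sqft ≈ 4505 sqft (4 s.f.).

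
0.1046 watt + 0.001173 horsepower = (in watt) 0.1046 watt = 0.1046 W. 1 horsepower = 745.69987 W, so 0.001173 horsepower = 0.001173 * 745.69987 = 0.87470595 W. Sum: 0.1046 + 0.87470595 = 0.97930595 W. 0.97930595 W = 0.97930595 watt ≈ 0.9793 watt (4 s.f.). Final answer: 0.9793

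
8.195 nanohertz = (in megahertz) 1 nanohertz = 1e-09 Hz, so 8.195 nanohertz = 8.195 * 1e-09 = 8.195e-09 Hz. 1 megahertz = 1000000 Hz, so 8.195e-09 Hz = 8.195e-09 / 1000000 = 8.195e-15 megahertz. Final answer: 8.195e-15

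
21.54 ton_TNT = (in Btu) 8.542e+07. Check: 1 ton_TNT = 4.184e+09 J, so 21.54 ton_TNT = 21.54 * 4.184e+09 = 9.012336e+10 J. 1 Btu = 1055.0559 J, so 9.012336e+10 J = 9.012336e+10 / 1055.0559 = 85420464 Btu ≈ 8.542e+07 Btu (4 s.f.).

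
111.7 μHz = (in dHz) 1 μHz = 1e-06 Hz, so 111.7 μHz = 111.7 * 1e-06 = 0.0001117 Hz. 1 dHz = 0.1 Hz, so 0.0001117 Hz = 0.0001117 / 0.1 = 0.001117 dHz. Final answer: 0.001117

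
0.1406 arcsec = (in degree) 1 arcsec = 4.8481368e-06 rad, so 0.1406 arcsec = 0.1406 * 4.8481368e-06 = 6.8164804e-07 rad. 1 degree = 0.017453293 rad, so 6.8164804e-07 rad = 6.8164804e-07 / 0.017453293 = 3.9055556e-05 degree ≈ 3.906e-05 degree (4 s.f.). Final answer: 3.906e-05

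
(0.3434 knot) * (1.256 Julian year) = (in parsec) 1 knot = 0.51444444 m/s, so 0.3434 knot = 0.3434 * 0.51444444 = 0.17666022 m/s. 1 Julian year = 31557600 s, so 1.256 Julian year = 1.256 * 31557600 = 39636346 s. Combine: 0.17666022 m/s * 39636346 s = 7002165.6 m. 1 parsec = 3.0856776e+16 m, so 7002165.6 m = 7002165.6 / 3.0856776e+16 = 2.2692473e-10 parsec ≈ 2.269e-10 parsec (4 s.f.). Final answer: 2.269e-10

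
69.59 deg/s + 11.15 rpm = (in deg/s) 1 deg/s = 0.017453293 rad/s, so 69.59 deg/s = 69.59 * 0.017453293 = 1.2145746 rad/s. 1 rpm = 0.10471976 rad/s, so 11.15 rpm = 11.15 * 0.10471976 = 1.1676253 rad/s. Sum: 1.2145746 + 1.1676253 = 2.3821999 rad/s. 1 deg/s = 0.017453293 rad/s, so 2.3821999 rad/s = 2.3821999 / 0.017453293 = 136.49 deg/s ≈ 136.5 deg/s (4 s.f.). Final answer: 136.5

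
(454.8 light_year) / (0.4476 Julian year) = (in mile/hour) 6.814e+11. Check: 1 light_year = 9.4607305e+15 m, so 454.8 light_year = 454.8 * 9.4607305e+15 = 4.3027402e+18 m. 1 Julian year = 31557600 s, so 0.4476 Julian year = 0.4476 * 31557600 = 14125182 s. Combine: 4.3027402e+18 m / 14125182 s = 3.0461486e+11 m/s. 1 mile/hour = 0.44704 m/s, so 3.0461486e+11 m/s = 3.0461486e+11 / 0.44704 = 6.8140403e+11 mile/hour ≈ 6.814e+11 mile/hour (4 s.f.).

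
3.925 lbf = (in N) 17.46. Check: 1 lbf = 4.4482216 N, so 3.925 lbf = 3.925 * 4.4482216 = 17.45927 N. Result: 17.45927 N ≈ 17.46 N (4 s.f.).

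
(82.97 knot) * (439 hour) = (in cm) 1 knot = 0.51444444 m/s, so 82.97 knot = 82.97 * 0.51444444 = 42.683456 m/s. 1 hour = 3600 s, so 439 hour = 439 * 3600 = 1580400 s. Combine: 42.683456 m/s * 1580400 s = 67456933 m. 1 cm = 0.01 m, so 67456933 m = 67456933 / 0.01 = 6.7456933e+09 cm ≈ 6.746e+09 cm (4 s.f.). Final answer: 6.746e+09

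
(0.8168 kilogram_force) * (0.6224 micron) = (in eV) 1 kilogram_force = 9.80665 N, so 0.8168 kilogram_force = 0.8168 * 9.80665 = 8.0100717 N. 1 micron = 1e-06 m, so 0.6224 micron = 0.6224 * 1e-06 = 6.224e-07 m. Combine: 8.0100717 N * 6.224e-07 m = 4.9854686e-06 J. 1 eV = 1.6021766e-19 J, so 4.9854686e-06 J = 4.9854686e-06 / 1.6021766e-19 = 3.1116848e+13 eV ≈ 3.112e+13 eV (4 s.f.). Final answer: 3.112e+13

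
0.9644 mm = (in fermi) 9.644e+11. Check: 1 mm = 0.001 m, so 0.9644 mm = 0.9644 * 0.001 = 0.0009644 m. 1 fermi = 1e-15 m, so 0.0009644 m = 0.0009644 / 1e-15 = 9.644e+11 fermi.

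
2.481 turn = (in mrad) 1.559e+04. Check: 1 turn = 6.2831853 rad, so 2.481 turn = 2.481 * 6.2831853 = 15.588583 rad. 1 mrad = 0.001 rad, so 15.588583 rad = 15.588583 / 0.001 = 15588.583 mrad ≈ 1.559e+04 mrad (4 s.f.).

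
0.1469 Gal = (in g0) 1 Gal = 0.01 m/s^2, so 0.1469 Gal = 0.1469 * 0.01 = 0.001469 m/s^2. 1 g0 = 9.80665 m/s^2, so 0.001469 m/s^2 = 0.001469 / 9.80665 = 0.00014979631 g0 ≈ 0.0001498 g0 (4 s.f.). Final answer: 0.0001498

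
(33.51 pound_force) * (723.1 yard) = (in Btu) 1 pound_force = 4.4482216 N, so 33.51 pound_force = 33.51 * 4.4482216 = 149.05991 N. 1 yard = 0.9144 m, so 723.1 yard = 723.1 * 0.9144 = 661.20264 m. Combine: 149.05991 N * 661.20264 m = 98558.804 J. 1 Btu = 1055.0559 J, so 98558.804 J = 98558.804 / 1055.0559 = 93.415721 Btu ≈ 93.42 Btu (4 s.f.). Final answer: 93.42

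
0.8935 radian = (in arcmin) 0.8935 radian = 0.8935 rad. 1 arcmin = 0.00029088821 rad, so 0.8935 rad = 0.8935 / 0.00029088821 = 3071.6267 arcmin ≈ 3072 arcmin (4 s.f.). Final answer: 3072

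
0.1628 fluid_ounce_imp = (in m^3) 1 fluid_ounce_imp = 2.8413063e-05 m^3, so 0.1628 fluid_ounce_imp = 0.1628 * 2.8413063e-05 = 4.6256466e-06 m^3. Result: 4.6256466e-06 m^3 ≈ 4.626e-06 m^3 (4 s.f.). Final answer: 4.626e-06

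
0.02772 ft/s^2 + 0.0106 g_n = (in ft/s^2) 0.3688. Check: 1 ft/s^2 = 0.3048 m/s^2, so 0.02772 ft/s^2 = 0.02772 * 0.3048 = 0.008449056 m/s^2. 1 g_n = 9.80665 m/s^2, so 0.0106 g_n = 0.0106 * 9.80665 = 0.10395049 m/s^2. Sum: 0.008449056 + 0.10395049 = 0.11239955 m/s^2. 1 ft/s^2 = 0.3048 m/s^2, so 0.11239955 m/s^2 = 0.11239955 / 0.3048 = 0.36876491 ft/s^2 ≈ 0.3688 ft/s^2 (4 s.f.).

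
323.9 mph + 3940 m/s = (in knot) 1 mph = 0.44704 m/s, so 323.9 mph = 323.9 * 0.44704 = 144.79626 m/s. 3940 m/s is already in m/s. Sum: 144.79626 + 3940 = 4084.7963 m/s. 1 knot = 0.51444444 m/s, so 4084.7963 m/s = 4084.7963 / 0.51444444 = 7940.2087 knot ≈ 7940 knot (4 s.f.). Final answer: 7940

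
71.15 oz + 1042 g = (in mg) 1 oz = 0.028349523 kg, so 71.15 oz = 71.15 * 0.028349523 = 2.0170686 kg. 1 g = 0.001 kg, so 1042 g = 1042 * 0.001 = 1.042 kg. Sum: 2.0170686 + 1.042 = 3.0590686 kg. 1 mg = 1e-06 kg, so 3.0590686 kg = 3.0590686 / 1e-06 = 3059068.6 mg ≈ 3.059e+06 mg (4 s.f.). Final answer: 3.059e+06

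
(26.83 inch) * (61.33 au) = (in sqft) 6.73e+13. Check: 1 inch = 0.0254 m, so 26.83 inch = 26.83 * 0.0254 = 0.681482 m. 1 au = 1.4959787e+11 m, so 61.33 au = 61.33 * 1.4959787e+11 = 9.1748374e+12 m. Combine: 0.681482 m * 9.1748374e+12 m = 6.2524865e+12 m^2. 1 sqft = 0.09290304 m^2, so 6.2524865e+12 m^2 = 6.2524865e+12 / 0.09290304 = 6.7301205e+13 sqft ≈ 6.73e+13 sqft (4 s.f.).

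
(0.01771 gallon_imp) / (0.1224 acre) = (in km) 1 gallon_imp = 0.00454609 m^3, so 0.01771 gallon_imp = 0.01771 * 0.00454609 = 8.0511254e-05 m^3. 1 acre = 4046.8564 m^2, so 0.1224 acre = 0.1224 * 4046.8564 = 495.33523 m^2. Combine: 8.0511254e-05 m^3 / 495.33523 m^2 = 1.6253892e-07 m. 1 km = 1000 m, so 1.6253892e-07 m = 1.6253892e-07 / 1000 = 1.6253892e-10 km ≈ 1.625e-10 km (4 s.f.). Final answer: 1.625e-10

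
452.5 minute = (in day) 0.3142. Check: 1 minute = 60 s, so 452.5 minute = 452.5 * 60 = 27150 s. 1 day = 86400 s, so 27150 s = 27150 / 86400 = 0.31423611 day ≈ 0.3142 day (4 s.f.).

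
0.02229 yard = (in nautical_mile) 1 yard = 0.9144 m, so 0.02229 yard = 0.02229 * 0.9144 = 0.020381976 m. 1 nautical_mile = 1852 m, so 0.020381976 m = 0.020381976 / 1852 = 1.1005387e-05 nautical_mile ≈ 1.101e-05 nautical_mile (4 s.f.). Final answer: 1.101e-05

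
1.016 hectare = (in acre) 1 hectare = 10000 m^2, so 1.016 hectare = 1.016 * 10000 = 10160 m^2. 1 acre = 4046.8564 m^2, so 10160 m^2 = 10160 / 4046.8564 = 2.5105907 acre ≈ 2.511 acre (4 s.f.). Final answer: 2.511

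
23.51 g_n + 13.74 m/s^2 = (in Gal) 1 g_n = 9.80665 m/s^2, so 23.51 g_n = 23.51 * 9.80665 = 230.55434 m/s^2. 13.74 m/s^2 is already in m/s^2. Sum: 230.55434 + 13.74 = 244.29434 m/s^2. 1 Gal = 0.01 m/s^2, so 244.29434 m/s^2 = 244.29434 / 0.01 = 24429.434 Gal ≈ 2.443e+04 Gal (4 s.f.). Final answer: 2.443e+04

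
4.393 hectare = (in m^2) 1 hectare = 10000 m^2, so 4.393 hectare = 4.393 * 10000 = 43930 m^2. Result: 43930 m^2 ≈ 4.393e+04 m^2 (4 s.f.). Final answer: 4.393e+04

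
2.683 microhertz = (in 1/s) 1 microhertz = 1e-06 Hz, so 2.683 microhertz = 2.683 * 1e-06 = 2.683e-06 Hz. 2.683e-06 Hz = 2.683e-06 1/s. Final answer: 2.683e-06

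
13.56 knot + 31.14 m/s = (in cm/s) 3812. Check: 1 knot = 0.51444444 m/s, so 13.56 knot = 13.56 * 0.51444444 = 6.9758667 m/s. 31.14 m/s is already in m/s. Sum: 6.9758667 + 31.14 = 38.115867 m/s. 1 cm/s = 0.01 m/s, so 38.115867 m/s = 38.115867 / 0.01 = 3811.5867 cm/s ≈ 3812 cm/s (4 s.f.).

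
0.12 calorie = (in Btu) 1 calorie = 4.184 J, so 0.12 calorie = 0.12 * 4.184 = 0.50208 J. 1 Btu = 1055.0559 J, so 0.50208 J = 0.50208 / 1055.0559 = 0.00047588002 Btu ≈ 0.0004759 Btu (4 s.f.). Final answer: 0.0004759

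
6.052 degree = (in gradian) 1 degree = 0.017453293 rad, so 6.052 degree = 6.052 * 0.017453293 = 0.10562733 rad. 1 gradian = 0.015707963 rad, so 0.10562733 rad = 0.10562733 / 0.015707963 = 6.7244444 gradian ≈ 6.724 gradian (4 s.f.). Final answer: 6.724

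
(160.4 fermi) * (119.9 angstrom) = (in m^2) 1 fermi = 1e-15 m, so 160.4 fermi = 160.4 * 1e-15 = 1.604e-13 m. 1 angstrom = 1e-10 m, so 119.9 angstrom = 119.9 * 1e-10 = 1.199e-08 m. Combine: 1.604e-13 m * 1.199e-08 m = 1.923196e-21 m^2. Result: 1.923196e-21 m^2 ≈ 1.923e-21 m^2 (4 s.f.). Final answer: 1.923e-21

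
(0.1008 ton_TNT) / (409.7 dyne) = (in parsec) 3.336e-06. Check: 1 ton_TNT = 4.184e+09 J, so 0.1008 ton_TNT = 0.1008 * 4.184e+09 = 4.217472e+08 J. 1 dyne = 1e-05 N, so 409.7 dyne = 409.7 * 1e-05 = 0.004097 N. Combine: 4.217472e+08 J / 0.004097 N = 1.0294049e+11 m. 1 parsec = 3.0856776e+16 m, so 1.0294049e+11 m = 1.0294049e+11 / 3.0856776e+16 = 3.3360742e-06 parsec ≈ 3.336e-06 parsec (4 s.f.).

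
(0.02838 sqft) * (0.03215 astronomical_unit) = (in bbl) 1 sqft = 0.09290304 m^2, so 0.02838 sqft = 0.02838 * 0.09290304 = 0.0026365883 m^2. 1 astronomical_unit = 1.4959787e+11 m, so 0.03215 astronomical_unit = 0.03215 * 1.4959787e+11 = 4.8095715e+09 m. Combine: 0.0026365883 m^2 * 4.8095715e+09 m = 12680860 m^3. 1 bbl = 0.15898729 m^3, so 12680860 m^3 = 12680860 / 0.15898729 = 79760209 bbl ≈ 7.976e+07 bbl (4 s.f.). Final answer: 7.976e+07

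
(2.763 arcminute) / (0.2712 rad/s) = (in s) 1 arcminute = 0.00029088821 rad, so 2.763 arcminute = 2.763 * 0.00029088821 = 0.00080372412 rad. 0.2712 rad/s is already in rad/s. Combine: 0.00080372412 rad / 0.2712 rad/s = 0.0029635845 s. Result: 0.0029635845 s ≈ 0.002964 s (4 s.f.). Final answer: 0.002964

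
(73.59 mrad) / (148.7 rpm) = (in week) 1 mrad = 0.001 rad, so 73.59 mrad = 73.59 * 0.001 = 0.07359 rad. 1 rpm = 0.10471976 rad/s, so 148.7 rpm = 148.7 * 0.10471976 = 15.571828 rad/s. Combine: 0.07359 rad / 15.571828 rad/s = 0.0047258422 s. 1 week = 604800 s, so 0.0047258422 s = 0.0047258422 / 604800 = 7.8138925e-09 week ≈ 7.814e-09 week (4 s.f.). Final answer: 7.814e-09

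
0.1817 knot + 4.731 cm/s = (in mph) 0.3149. Check: 1 knot = 0.51444444 m/s, so 0.1817 knot = 0.1817 * 0.51444444 = 0.093474556 m/s. 1 cm/s = 0.01 m/s, so 4.731 cm/s = 4.731 * 0.01 = 0.04731 m/s. Sum: 0.093474556 + 0.04731 = 0.14078456 m/s. 1 mph = 0.44704 m/s, so 0.14078456 m/s = 0.14078456 / 0.44704 = 0.31492608 mph ≈ 0.3149 mph (4 s.f.).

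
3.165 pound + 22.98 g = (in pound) 1 pound = 0.45359237 kg, so 3.165 pound = 3.165 * 0.45359237 = 1.4356199 kg. 1 g = 0.001 kg, so 22.98 g = 22.98 * 0.001 = 0.02298 kg. Sum: 1.4356199 + 0.02298 = 1.4585999 kg. 1 pound = 0.45359237 kg, so 1.4585999 kg = 1.4585999 / 0.45359237 = 3.2156622 pound ≈ 3.216 pound (4 s.f.). Final answer: 3.216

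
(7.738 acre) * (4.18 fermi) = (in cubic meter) 1 acre = 4046.8564 m^2, so 7.738 acre = 7.738 * 4046.8564 = 31314.575 m^2. 1 fermi = 1e-15 m, so 4.18 fermi = 4.18 * 1e-15 = 4.18e-15 m. Combine: 31314.575 m^2 * 4.18e-15 m = 1.3089492e-10 m^3. 1.3089492e-10 m^3 = 1.3089492e-10 cubic meter ≈ 1.309e-10 cubic meter (4 s.f.). Final answer: 1.309e-10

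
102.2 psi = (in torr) 1 psi = 6894.7573 Pa, so 102.2 psi = 102.2 * 6894.7573 = 704644.2 Pa. 1 torr = 133.32237 Pa, so 704644.2 Pa = 704644.2 / 133.32237 = 5285.2661 torr ≈ 5285 torr (4 s.f.). Final answer: 5285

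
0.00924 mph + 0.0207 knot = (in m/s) 0.01478. Check: 1 mph = 0.44704 m/s, so 0.00924 mph = 0.00924 * 0.44704 = 0.0041306496 m/s. 1 knot = 0.51444444 m/s, so 0.0207 knot = 0.0207 * 0.51444444 = 0.010649 m/s. Sum: 0.0041306496 + 0.010649 = 0.01477965 m/s. Result: 0.01477965 m/s ≈ 0.01478 m/s (4 s.f.).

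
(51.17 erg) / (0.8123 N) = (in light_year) 6.658e-22. Check: 1 erg = 1e-07 J, so 51.17 erg = 51.17 * 1e-07 = 5.117e-06 J. 0.8123 N is already in N. Combine: 5.117e-06 J / 0.8123 N = 6.2993968e-06 m. 1 light_year = 9.4607305e+15 m, so 6.2993968e-06 m = 6.2993968e-06 / 9.4607305e+15 = 6.6584676e-22 light_year ≈ 6.658e-22 light_year (4 s.f.).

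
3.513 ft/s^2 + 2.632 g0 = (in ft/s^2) 1 ft/s^2 = 0.3048 m/s^2, so 3.513 ft/s^2 = 3.513 * 0.3048 = 1.0707624 m/s^2. 1 g0 = 9.80665 m/s^2, so 2.632 g0 = 2.632 * 9.80665 = 25.811103 m/s^2. Sum: 1.0707624 + 25.811103 = 26.881865 m/s^2. 1 ft/s^2 = 0.3048 m/s^2, so 26.881865 m/s^2 = 26.881865 / 0.3048 = 88.195096 ft/s^2 ≈ 88.2 ft/s^2 (4 s.f.). Final answer: 88.2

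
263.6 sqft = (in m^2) 24.49. Check: 1 sqft = 0.09290304 m^2, so 263.6 sqft = 263.6 * 0.09290304 = 24.489241 m^2. Result: 24.489241 m^2 ≈ 24.49 m^2 (4 s.f.).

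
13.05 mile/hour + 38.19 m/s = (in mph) 98.48. Check: 1 mile/hour = 0.44704 m/s, so 13.05 mile/hour = 13.05 * 0.44704 = 5.833872 m/s. 38.19 m/s is already in m/s. Sum: 5.833872 + 38.19 = 44.023872 m/s. 1 mph = 0.44704 m/s, so 44.023872 m/s = 44.023872 / 0.44704 = 98.478597 mph ≈ 98.48 mph (4 s.f.).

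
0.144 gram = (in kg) 1 gram = 0.001 kg, so 0.144 gram = 0.144 * 0.001 = 0.000144 kg. Result: 0.000144 kg. Final answer: 0.000144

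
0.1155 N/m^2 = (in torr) 0.0008663. Check: 0.1155 N/m^2 = 0.1155 Pa. 1 torr = 133.32237 Pa, so 0.1155 Pa = 0.1155 / 133.32237 = 0.00086632124 torr ≈ 0.0008663 torr (4 s.f.).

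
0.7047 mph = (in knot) 0.6124. Check: 1 mph = 0.44704 m/s, so 0.7047 mph = 0.7047 * 0.44704 = 0.31502909 m/s. 1 knot = 0.51444444 m/s, so 0.31502909 m/s = 0.31502909 / 0.51444444 = 0.61236756 knot ≈ 0.6124 knot (4 s.f.).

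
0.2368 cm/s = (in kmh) 0.008525. Check: 1 cm/s = 0.01 m/s, so 0.2368 cm/s = 0.2368 * 0.01 = 0.002368 m/s. 1 kmh = 0.27777778 m/s, so 0.002368 m/s = 0.002368 / 0.27777778 = 0.0085248 kmh ≈ 0.008525 kmh (4 s.f.).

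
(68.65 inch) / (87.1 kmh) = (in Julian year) 1 inch = 0.0254 m, so 68.65 inch = 68.65 * 0.0254 = 1.74371 m. 1 kmh = 0.27777778 m/s, so 87.1 kmh = 87.1 * 0.27777778 = 24.194444 m/s. Combine: 1.74371 m / 24.194444 m/s = 0.072070677 s. 1 Julian year = 31557600 s, so 0.072070677 s = 0.072070677 / 31557600 = 2.283782e-09 Julian year ≈ 2.284e-09 Julian year (4 s.f.). Final answer: 2.284e-09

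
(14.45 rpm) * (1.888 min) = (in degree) 1 rpm = 0.10471976 rad/s, so 14.45 rpm = 14.45 * 0.10471976 = 1.5132005 rad/s. 1 min = 60 s, so 1.888 min = 1.888 * 60 = 113.28 s. Combine: 1.5132005 rad/s * 113.28 s = 171.41535 rad. 1 degree = 0.017453293 rad, so 171.41535 rad = 171.41535 / 0.017453293 = 9821.376 degree ≈ 9821 degree (4 s.f.). Final answer: 9821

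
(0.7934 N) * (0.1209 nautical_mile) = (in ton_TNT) 4.246e-08. Check: 0.7934 N is already in N. 1 nautical_mile = 1852 m, so 0.1209 nautical_mile = 0.1209 * 1852 = 223.9068 m. Combine: 0.7934 N * 223.9068 m = 177.64766 J. 1 ton_TNT = 4.184e+09 J, so 177.64766 J = 177.64766 / 4.184e+09 = 4.2458809e-08 ton_TNT ≈ 4.246e-08 ton_TNT (4 s.f.).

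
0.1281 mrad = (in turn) 2.039e-05. Check: 1 mrad = 0.001 rad, so 0.1281 mrad = 0.1281 * 0.001 = 0.0001281 rad. 1 turn = 6.2831853 rad, so 0.0001281 rad = 0.0001281 / 6.2831853 = 2.0387748e-05 turn ≈ 2.039e-05 turn (4 s.f.).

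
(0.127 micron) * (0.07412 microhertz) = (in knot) 1 micron = 1e-06 m, so 0.127 micron = 0.127 * 1e-06 = 1.27e-07 m. 1 microhertz = 1e-06 Hz, so 0.07412 microhertz = 0.07412 * 1e-06 = 7.412e-08 Hz. Combine: 1.27e-07 m * 7.412e-08 Hz = 9.41324e-15 m/s. 1 knot = 0.51444444 m/s, so 9.41324e-15 m/s = 9.41324e-15 / 0.51444444 = 1.8297875e-14 knot ≈ 1.83e-14 knot (4 s.f.). Final answer: 1.83e-14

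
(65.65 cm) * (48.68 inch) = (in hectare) 1 cm = 0.01 m, so 65.65 cm = 65.65 * 0.01 = 0.6565 m. 1 inch = 0.0254 m, so 48.68 inch = 48.68 * 0.0254 = 1.236472 m. Combine: 0.6565 m * 1.236472 m = 0.81174387 m^2. 1 hectare = 10000 m^2, so 0.81174387 m^2 = 0.81174387 / 10000 = 8.1174387e-05 hectare ≈ 8.117e-05 hectare (4 s.f.). Final answer: 8.117e-05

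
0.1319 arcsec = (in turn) 1 arcsec = 4.8481368e-06 rad, so 0.1319 arcsec = 0.1319 * 4.8481368e-06 = 6.3946925e-07 rad. 1 turn = 6.2831853 rad, so 6.3946925e-07 rad = 6.3946925e-07 / 6.2831853 = 1.0177469e-07 turn ≈ 1.018e-07 turn (4 s.f.). Final answer: 1.018e-07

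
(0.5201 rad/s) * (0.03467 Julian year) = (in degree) 3.26e+07. Check: 0.5201 rad/s is already in rad/s. 1 Julian year = 31557600 s, so 0.03467 Julian year = 0.03467 * 31557600 = 1094102 s. Combine: 0.5201 rad/s * 1094102 s = 569042.45 rad. 1 degree = 0.017453293 rad, so 569042.45 rad = 569042.45 / 0.017453293 = 32603731 degree ≈ 3.26e+07 degree (4 s.f.).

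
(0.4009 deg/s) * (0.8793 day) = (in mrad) 1 deg/s = 0.017453293 rad/s, so 0.4009 deg/s = 0.4009 * 0.017453293 = 0.006997025 rad/s. 1 day = 86400 s, so 0.8793 day = 0.8793 * 86400 = 75971.52 s. Combine: 0.006997025 rad/s * 75971.52 s = 531.57462 rad. 1 mrad = 0.001 rad, so 531.57462 rad = 531.57462 / 0.001 = 531574.62 mrad ≈ 5.316e+05 mrad (4 s.f.). Final answer: 5.316e+05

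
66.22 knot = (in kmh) 1 knot = 0.51444444 m/s, so 66.22 knot = 66.22 * 0.51444444 = 34.066511 m/s. 1 kmh = 0.27777778 m/s, so 34.066511 m/s = 34.066511 / 0.27777778 = 122.63944 kmh ≈ 122.6 kmh (4 s.f.). Final answer: 122.6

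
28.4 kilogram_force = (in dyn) 1 kilogram_force = 9.80665 N, so 28.4 kilogram_force = 28.4 * 9.80665 = 278.50886 N. 1 dyn = 1e-05 N, so 278.50886 N = 278.50886 / 1e-05 = 27850886 dyn ≈ 2.785e+07 dyn (4 s.f.). Final answer: 2.785e+07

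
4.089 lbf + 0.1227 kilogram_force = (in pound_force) 1 lbf = 4.4482216 N, so 4.089 lbf = 4.089 * 4.4482216 = 18.188778 N. 1 kilogram_force = 9.80665 N, so 0.1227 kilogram_force = 0.1227 * 9.80665 = 1.203276 N. Sum: 18.188778 + 1.203276 = 19.392054 N. 1 pound_force = 4.4482216 N, so 19.392054 N = 19.392054 / 4.4482216 = 4.3595072 pound_force ≈ 4.36 pound_force (4 s.f.). Final answer: 4.36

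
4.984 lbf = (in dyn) 1 lbf = 4.4482216 N, so 4.984 lbf = 4.984 * 4.4482216 = 22.169937 N. 1 dyn = 1e-05 N, so 22.169937 N = 22.169937 / 1e-05 = 2216993.7 dyn ≈ 2.217e+06 dyn (4 s.f.). Final answer: 2.217e+06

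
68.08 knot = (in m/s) 35.02. Check: 1 knot = 0.51444444 m/s, so 68.08 knot = 68.08 * 0.51444444 = 35.023378 m/s. Result: 35.023378 m/s ≈ 35.02 m/s (4 s.f.).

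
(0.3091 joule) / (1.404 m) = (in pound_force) 0.04949. Check: 0.3091 joule = 0.3091 J. 1.404 m is already in m. Combine: 0.3091 J / 1.404 m = 0.2201567 N. 1 pound_force = 4.4482216 N, so 0.2201567 N = 0.2201567 / 4.4482216 = 0.049493194 pound_force ≈ 0.04949 pound_force (4 s.f.).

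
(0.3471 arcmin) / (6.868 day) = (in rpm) 1 arcmin = 0.00029088821 rad, so 0.3471 arcmin = 0.3471 * 0.00029088821 = 0.0001009673 rad. 1 day = 86400 s, so 6.868 day = 6.868 * 86400 = 593395.2 s. Combine: 0.0001009673 rad / 593395.2 s = 1.7015186e-10 rad/s. 1 rpm = 0.10471976 rad/s, so 1.7015186e-10 rad/s = 1.7015186e-10 / 0.10471976 = 1.6248306e-09 rpm ≈ 1.625e-09 rpm (4 s.f.). Final answer: 1.625e-09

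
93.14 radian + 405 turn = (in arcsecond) 5.441e+08. Check: 93.14 radian = 93.14 rad. 1 turn = 6.2831853 rad, so 405 turn = 405 * 6.2831853 = 2544.69 rad. Sum: 93.14 + 2544.69 = 2637.83 rad. 1 arcsecond = 4.8481368e-06 rad, so 2637.83 rad = 2637.83 / 4.8481368e-06 = 5.440915e+08 arcsecond ≈ 5.441e+08 arcsecond (4 s.f.).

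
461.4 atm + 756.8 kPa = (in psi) 1 atm = 101325 Pa, so 461.4 atm = 461.4 * 101325 = 46751355 Pa. 1 kPa = 1000 Pa, so 756.8 kPa = 756.8 * 1000 = 756800 Pa. Sum: 46751355 + 756800 = 47508155 Pa. 1 psi = 6894.7573 Pa, so 47508155 Pa = 47508155 / 6894.7573 = 6890.4753 psi ≈ 6890 psi (4 s.f.). Final answer: 6890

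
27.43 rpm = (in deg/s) 1 rpm = 0.10471976 rad/s, so 27.43 rpm = 27.43 * 0.10471976 = 2.8724629 rad/s. 1 deg/s = 0.017453293 rad/s, so 2.8724629 rad/s = 2.8724629 / 0.017453293 = 164.58 deg/s ≈ 164.6 deg/s (4 s.f.). Final answer: 164.6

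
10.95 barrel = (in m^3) 1.741. Check: 1 barrel = 0.15898729 m^3, so 10.95 barrel = 10.95 * 0.15898729 = 1.7409109 m^3. Result: 1.7409109 m^3 ≈ 1.741 m^3 (4 s.f.).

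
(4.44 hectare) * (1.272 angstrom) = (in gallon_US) 1 hectare = 10000 m^2, so 4.44 hectare = 4.44 * 10000 = 44400 m^2. 1 angstrom = 1e-10 m, so 1.272 angstrom = 1.272 * 1e-10 = 1.272e-10 m. Combine: 44400 m^2 * 1.272e-10 m = 5.64768e-06 m^3. 1 gallon_US = 0.0037854118 m^3, so 5.64768e-06 m^3 = 5.64768e-06 / 0.0037854118 = 0.0014919592 gallon_US ≈ 0.001492 gallon_US (4 s.f.). Final answer: 0.001492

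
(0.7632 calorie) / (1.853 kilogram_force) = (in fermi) 1.757e+14. Check: 1 calorie = 4.184 J, so 0.7632 calorie = 0.7632 * 4.184 = 3.1932288 J. 1 kilogram_force = 9.80665 N, so 1.853 kilogram_force = 1.853 * 9.80665 = 18.171722 N. Combine: 3.1932288 J / 18.171722 N = 0.17572516 m. 1 fermi = 1e-15 m, so 0.17572516 m = 0.17572516 / 1e-15 = 1.7572516e+14 fermi ≈ 1.757e+14 fermi (4 s.f.).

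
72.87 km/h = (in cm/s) 2024. Check: 1 km/h = 0.27777778 m/s, so 72.87 km/h = 72.87 * 0.27777778 = 20.241667 m/s. 1 cm/s = 0.01 m/s, so 20.241667 m/s = 20.241667 / 0.01 = 2024.1667 cm/s ≈ 2024 cm/s (4 s.f.).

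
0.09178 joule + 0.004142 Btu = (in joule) 4.462. Check: 0.09178 joule = 0.09178 J. 1 Btu = 1055.0559 J, so 0.004142 Btu = 0.004142 * 1055.0559 = 4.3700413 J. Sum: 0.09178 + 4.3700413 = 4.4618213 J. 4.4618213 J = 4.4618213 joule ≈ 4.462 joule (4 s.f.).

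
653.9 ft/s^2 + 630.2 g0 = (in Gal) 1 ft/s^2 = 0.3048 m/s^2, so 653.9 ft/s^2 = 653.9 * 0.3048 = 199.30872 m/s^2. 1 g0 = 9.80665 m/s^2, so 630.2 g0 = 630.2 * 9.80665 = 6180.1508 m/s^2. Sum: 199.30872 + 6180.1508 = 6379.4596 m/s^2. 1 Gal = 0.01 m/s^2, so 6379.4596 m/s^2 = 6379.4596 / 0.01 = 637945.96 Gal ≈ 6.379e+05 Gal (4 s.f.). Final answer: 6.379e+05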